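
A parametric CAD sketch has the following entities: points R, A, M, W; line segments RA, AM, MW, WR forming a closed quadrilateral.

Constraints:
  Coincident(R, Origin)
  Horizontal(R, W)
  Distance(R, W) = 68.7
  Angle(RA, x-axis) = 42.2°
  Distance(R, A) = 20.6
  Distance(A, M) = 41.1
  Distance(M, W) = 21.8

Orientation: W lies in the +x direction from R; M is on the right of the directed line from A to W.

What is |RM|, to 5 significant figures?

49.997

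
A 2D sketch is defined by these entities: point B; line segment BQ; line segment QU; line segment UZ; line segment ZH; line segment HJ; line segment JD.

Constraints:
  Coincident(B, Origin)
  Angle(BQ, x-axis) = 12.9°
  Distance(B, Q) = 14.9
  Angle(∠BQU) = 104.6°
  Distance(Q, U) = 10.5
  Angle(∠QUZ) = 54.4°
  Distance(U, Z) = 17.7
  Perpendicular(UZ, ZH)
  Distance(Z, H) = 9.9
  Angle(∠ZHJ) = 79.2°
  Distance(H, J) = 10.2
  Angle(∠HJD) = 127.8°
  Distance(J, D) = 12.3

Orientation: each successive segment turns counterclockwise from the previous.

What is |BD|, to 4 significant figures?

18.96

B is at the origin; BQ runs at 12.9° with length 14.9, so Q = (14.52, 3.326). ∠BQU = 104.6° gives QU at 88.30° from the x-axis; with |QU| = 10.5, U = (14.84, 13.82). ∠QUZ = 54.4° gives UZ at -146.1° from the x-axis; with |UZ| = 17.7, Z = (0.1442, 3.950). UZ ⟂ ZH, so ZH runs at -56.10°; with |ZH| = 9.9, H = (5.666, -4.267). ∠ZHJ = 79.2° gives HJ at 44.70° from the x-axis; with |HJ| = 10.2, J = (12.92, 2.907). ∠HJD = 127.8° gives JD at 96.90° from the x-axis; with |JD| = 12.3, D = (11.44, 15.12). Then |BD| = |D − B| = 18.96.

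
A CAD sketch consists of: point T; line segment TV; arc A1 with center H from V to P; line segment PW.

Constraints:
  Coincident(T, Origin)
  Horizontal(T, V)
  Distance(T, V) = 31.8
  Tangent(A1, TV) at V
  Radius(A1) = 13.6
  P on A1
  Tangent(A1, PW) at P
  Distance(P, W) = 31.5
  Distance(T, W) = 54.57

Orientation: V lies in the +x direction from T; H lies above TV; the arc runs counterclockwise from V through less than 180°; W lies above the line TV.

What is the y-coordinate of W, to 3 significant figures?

47.5

Checks: |HP| = 13.60 ✓; ∠(HP, PW) = 90.00° ✓; |PW| = 31.50 ✓; |TW| = 54.57 ✓.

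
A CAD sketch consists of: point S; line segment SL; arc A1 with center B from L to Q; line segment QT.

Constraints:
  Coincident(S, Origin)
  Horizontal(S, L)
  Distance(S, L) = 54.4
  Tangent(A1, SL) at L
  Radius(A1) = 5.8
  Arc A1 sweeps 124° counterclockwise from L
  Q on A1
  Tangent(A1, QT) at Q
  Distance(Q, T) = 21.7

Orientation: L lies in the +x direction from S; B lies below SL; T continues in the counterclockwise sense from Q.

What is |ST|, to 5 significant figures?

67.386

S is at the origin; SL is horizontal with |SL| = 54.4 and L on the +x side, so L = (54.400, 0.0000). The tangent condition forces BL to be normal to SL, so B = L + (0, -5.8) = (54.400, -5.8000). On A1, L sits at bearing 90° from B; a 124° counterclockwise sweep puts Q at bearing 214°, so Q = B + 5.8·(cos 214°, sin 214°) = (49.592, -9.0433). A1 meets QT tangentially, so BQ is at right angles to QT, so QT runs along (−sin 214°, cos 214°); with |QT| = 21.7, T = (61.726, -27.033). Then |ST| = |T − S| = 67.386.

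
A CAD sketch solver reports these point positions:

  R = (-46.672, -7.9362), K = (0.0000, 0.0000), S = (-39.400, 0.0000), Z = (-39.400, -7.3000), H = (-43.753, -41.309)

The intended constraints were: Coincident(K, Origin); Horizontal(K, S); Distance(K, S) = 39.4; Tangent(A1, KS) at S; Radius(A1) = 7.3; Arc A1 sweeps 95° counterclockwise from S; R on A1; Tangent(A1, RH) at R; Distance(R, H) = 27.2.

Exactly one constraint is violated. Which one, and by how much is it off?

Distance(R, H) = 27.2 — off by 6.30.

K = (0.00, 0.00) ✓; K.y = 0.00, S.y = 0.00 ✓; |KS| = 39.40 ✓; ∠(ZS, SK) = 90.00° ✓; |ZS| = 7.300 ✓; bearing(Z→R) − bearing(Z→S) = 95.00° ✓; |ZR| = 7.300 ✓; ∠(ZR, RH) = 90.00° ✓; |RH| = 33.50 ✗.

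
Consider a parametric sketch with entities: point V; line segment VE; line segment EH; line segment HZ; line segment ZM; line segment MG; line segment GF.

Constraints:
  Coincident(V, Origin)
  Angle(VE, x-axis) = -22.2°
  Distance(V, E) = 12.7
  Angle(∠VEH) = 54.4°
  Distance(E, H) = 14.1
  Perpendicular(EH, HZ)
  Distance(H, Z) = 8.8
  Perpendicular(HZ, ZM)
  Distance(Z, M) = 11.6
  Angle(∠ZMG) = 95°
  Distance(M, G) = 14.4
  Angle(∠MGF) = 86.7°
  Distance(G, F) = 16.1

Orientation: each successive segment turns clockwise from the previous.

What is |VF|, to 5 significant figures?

19.136

∠ZMG = 95.0° gives MG at -52.800° from the x-axis; with |MG| = 14.4, G = (13.660, -10.154). ∠MGF = 86.7° gives GF at -146.10° from the x-axis; with |GF| = 16.1, F = (0.29679, -19.134). Then |VF| = |F − V| = 19.136.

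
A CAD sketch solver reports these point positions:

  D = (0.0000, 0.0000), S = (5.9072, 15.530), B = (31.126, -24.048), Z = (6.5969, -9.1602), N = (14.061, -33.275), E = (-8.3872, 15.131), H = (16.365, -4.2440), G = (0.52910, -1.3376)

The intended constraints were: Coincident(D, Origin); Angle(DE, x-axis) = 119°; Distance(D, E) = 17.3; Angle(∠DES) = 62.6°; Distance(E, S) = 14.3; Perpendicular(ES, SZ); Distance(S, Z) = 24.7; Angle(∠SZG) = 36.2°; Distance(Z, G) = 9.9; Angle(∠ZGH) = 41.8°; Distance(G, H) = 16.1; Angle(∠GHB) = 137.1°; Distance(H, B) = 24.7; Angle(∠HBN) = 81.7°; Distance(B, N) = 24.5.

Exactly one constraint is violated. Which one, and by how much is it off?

Distance(B, N) = 24.5 — off by 5.10.

D = (0.00, 0.00) ✓; DE at 119.0° ✓; |DE| = 17.30 ✓; ∠DES = 62.60° ✓; |ES| = 14.30 ✓; ∠(ES, SZ) = 90.00° ✓; |SZ| = 24.70 ✓; ∠SZG = 36.20° ✓; |ZG| = 9.900 ✓; ∠ZGH = 41.80° ✓; |GH| = 16.10 ✓; ∠GHB = 137.1° ✓; |HB| = 24.70 ✓; ∠HBN = 81.70° ✓; |BN| = 19.40 ✗.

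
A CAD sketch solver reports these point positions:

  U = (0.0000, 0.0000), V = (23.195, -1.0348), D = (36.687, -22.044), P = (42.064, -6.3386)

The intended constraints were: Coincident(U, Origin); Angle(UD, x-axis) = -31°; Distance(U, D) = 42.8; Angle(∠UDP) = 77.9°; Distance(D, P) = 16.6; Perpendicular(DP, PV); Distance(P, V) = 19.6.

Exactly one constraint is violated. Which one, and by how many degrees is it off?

Perpendicular(DP, PV) — off by 3.20°.

U = (0.00, 0.00) ✓; UD at -31.00° ✓; |UD| = 42.80 ✓; ∠UDP = 77.90° ✓; |DP| = 16.60 ✓; ∠(DP, PV) = 93.20° ✗; |PV| = 19.60 ✓.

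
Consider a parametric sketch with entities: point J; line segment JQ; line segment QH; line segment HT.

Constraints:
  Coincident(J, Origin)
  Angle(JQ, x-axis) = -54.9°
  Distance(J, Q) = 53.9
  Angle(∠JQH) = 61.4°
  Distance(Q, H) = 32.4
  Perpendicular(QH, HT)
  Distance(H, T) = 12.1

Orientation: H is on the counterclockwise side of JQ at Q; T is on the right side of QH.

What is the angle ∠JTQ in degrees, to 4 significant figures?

63.19°

∠JQH = 61.4°, so QH runs at -54.9° + (180° − 61.4°) = 63.70° from the x-axis; with |QH| = 32.4, H = Q + 32.4·(cos 63.70°, sin 63.70°) = (45.35, -15.05). QH is perpendicular to HT; with |HT| = 12.1 on the right of QH, T = H + 12.1·(0.8965, -0.4431) = (56.20, -20.41). Then cos ∠JTQ = TJ·TQ / (|TJ||TQ|), giving 63.19°.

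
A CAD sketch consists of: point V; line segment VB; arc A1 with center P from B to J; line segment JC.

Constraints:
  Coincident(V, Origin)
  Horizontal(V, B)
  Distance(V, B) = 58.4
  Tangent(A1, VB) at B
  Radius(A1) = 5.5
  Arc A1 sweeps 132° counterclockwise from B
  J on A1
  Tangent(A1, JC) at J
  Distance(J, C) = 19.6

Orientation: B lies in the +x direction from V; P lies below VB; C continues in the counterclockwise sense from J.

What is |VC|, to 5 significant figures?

71.487

V is at the origin; VB is horizontal with |VB| = 58.4 and B on the +x side, so B = (58.400, 0.0000). Tangency of A1 to VB means the radius PB is perpendicular to VB, so P = B + (0, -5.5) = (58.400, -5.5000). On A1, B sits at bearing 90° from P; a 132° counterclockwise sweep puts J at bearing 222°, so J = P + 5.5·(cos 222°, sin 222°) = (54.313, -9.1802). Tangency of A1 to JC means the radius PJ is perpendicular to JC, so JC runs along (−sin 222°, cos 222°); with |JC| = 19.6, C = (67.428, -23.746). Then |VC| = |C − V| = 71.487.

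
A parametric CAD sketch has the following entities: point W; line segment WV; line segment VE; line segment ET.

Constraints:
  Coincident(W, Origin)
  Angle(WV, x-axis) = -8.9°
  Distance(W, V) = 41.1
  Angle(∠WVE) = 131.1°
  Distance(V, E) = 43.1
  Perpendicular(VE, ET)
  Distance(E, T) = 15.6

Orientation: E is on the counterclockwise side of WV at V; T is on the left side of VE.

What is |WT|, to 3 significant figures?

71.8

W is at the origin; WV runs at -8.9° with length 41.1, so V = 41.1·(cos -8.9°, sin -8.9°) = (40.6, -6.36). ∠WVE = 131.1°, so VE runs at -8.9° + (180° − 131.1°) = 40.0° from the x-axis; with |VE| = 43.1, E = V + 43.1·(cos 40.0°, sin 40.0°) = (73.6, 21.3). The perpendicularity gives ET at right angles to VE; with |ET| = 15.6 on the left of VE, T = E + 15.6·(-0.643, 0.766) = (63.6, 33.3). Then |WT| = |T − W| = 71.8.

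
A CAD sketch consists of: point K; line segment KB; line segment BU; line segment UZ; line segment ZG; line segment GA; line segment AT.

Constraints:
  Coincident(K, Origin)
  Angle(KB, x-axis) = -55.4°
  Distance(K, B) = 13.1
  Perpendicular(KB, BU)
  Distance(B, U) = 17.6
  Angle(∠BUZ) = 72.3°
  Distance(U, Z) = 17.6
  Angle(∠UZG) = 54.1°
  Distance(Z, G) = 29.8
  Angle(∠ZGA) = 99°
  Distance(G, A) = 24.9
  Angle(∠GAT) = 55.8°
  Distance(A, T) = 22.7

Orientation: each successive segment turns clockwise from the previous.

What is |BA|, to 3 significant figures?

27.7

∠UZG = 54.1° gives ZG at -19.0° from the x-axis; with |ZG| = 29.8, G = (16.0, -13.6). ∠ZGA = 99.0° gives GA at -100° from the x-axis; with |GA| = 24.9, A = (11.7, -38.2). Then |BA| = |A − B| = 27.7.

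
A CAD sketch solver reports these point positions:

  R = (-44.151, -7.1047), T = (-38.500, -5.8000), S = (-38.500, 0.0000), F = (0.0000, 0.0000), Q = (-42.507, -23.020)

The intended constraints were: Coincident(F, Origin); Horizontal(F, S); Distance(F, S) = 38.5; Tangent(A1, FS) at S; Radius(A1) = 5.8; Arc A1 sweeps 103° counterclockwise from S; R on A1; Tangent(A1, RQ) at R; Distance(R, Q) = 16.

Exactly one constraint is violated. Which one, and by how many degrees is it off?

Tangent(A1, RQ) at R — off by 7.10°.

F = (0.00, 0.00) ✓; F.y = 0.00, S.y = 0.00 ✓; |FS| = 38.50 ✓; ∠(TS, SF) = 90.00° ✓; |TS| = 5.800 ✓; bearing(T→R) − bearing(T→S) = 103.0° ✓; |TR| = 5.800 ✓; ∠(TR, RQ) = 97.10° ✗; |RQ| = 16.00 ✓.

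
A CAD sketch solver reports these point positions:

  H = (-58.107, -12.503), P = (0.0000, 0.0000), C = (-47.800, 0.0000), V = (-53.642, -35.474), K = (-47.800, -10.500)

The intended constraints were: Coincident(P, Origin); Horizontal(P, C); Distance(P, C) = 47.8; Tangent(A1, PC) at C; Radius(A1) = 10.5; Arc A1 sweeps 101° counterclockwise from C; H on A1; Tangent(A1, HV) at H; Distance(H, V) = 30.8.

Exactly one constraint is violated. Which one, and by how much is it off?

Distance(H, V) = 30.8 — off by 7.40.

P = (0.00, 0.00) ✓; P.y = 0.00, C.y = 0.00 ✓; |PC| = 47.80 ✓; ∠(KC, CP) = 90.00° ✓; |KC| = 10.50 ✓; bearing(K→H) − bearing(K→C) = 101.0° ✓; |KH| = 10.50 ✓; ∠(KH, HV) = 90.00° ✓; |HV| = 23.40 ✗.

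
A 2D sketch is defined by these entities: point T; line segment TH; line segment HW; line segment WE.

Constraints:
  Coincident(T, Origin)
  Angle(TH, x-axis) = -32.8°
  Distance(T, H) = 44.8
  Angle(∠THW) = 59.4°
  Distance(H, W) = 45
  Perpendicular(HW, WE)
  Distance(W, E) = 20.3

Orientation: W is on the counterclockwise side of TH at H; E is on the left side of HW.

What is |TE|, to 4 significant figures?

28.74

T is at the origin; TH runs at -32.8° with length 44.8, so H = 44.8·(cos -32.8°, sin -32.8°) = (37.66, -24.27). ∠THW = 59.4°, so HW runs at -32.8° + (180° − 59.4°) = 87.80° from the x-axis; with |HW| = 45.0, W = H + 45.0·(cos 87.80°, sin 87.80°) = (39.38, 20.70). HW is perpendicular to WE; with |WE| = 20.3 on the left of HW, E = W + 20.3·(-0.9993, 0.03839) = (19.10, 21.48). Then |TE| = |E − T| = 28.74.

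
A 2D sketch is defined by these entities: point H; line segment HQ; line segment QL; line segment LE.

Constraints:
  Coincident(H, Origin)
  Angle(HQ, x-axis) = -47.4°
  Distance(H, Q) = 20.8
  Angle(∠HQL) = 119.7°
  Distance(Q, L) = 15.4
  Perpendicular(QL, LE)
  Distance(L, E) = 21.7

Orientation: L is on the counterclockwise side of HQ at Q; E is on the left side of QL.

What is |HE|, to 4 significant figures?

25.96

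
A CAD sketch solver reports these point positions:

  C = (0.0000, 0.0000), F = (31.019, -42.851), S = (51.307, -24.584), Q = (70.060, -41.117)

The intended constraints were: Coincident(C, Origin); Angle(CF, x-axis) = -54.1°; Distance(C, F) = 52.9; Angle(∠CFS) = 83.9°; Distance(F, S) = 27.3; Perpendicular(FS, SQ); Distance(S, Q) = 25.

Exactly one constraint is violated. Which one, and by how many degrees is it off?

Perpendicular(FS, SQ) — off by 6.60°.

C = (0.00, 0.00) ✓; CF at -54.10° ✓; |CF| = 52.90 ✓; ∠CFS = 83.90° ✓; |FS| = 27.30 ✓; ∠(FS, SQ) = 83.40° ✗; |SQ| = 25.00 ✓.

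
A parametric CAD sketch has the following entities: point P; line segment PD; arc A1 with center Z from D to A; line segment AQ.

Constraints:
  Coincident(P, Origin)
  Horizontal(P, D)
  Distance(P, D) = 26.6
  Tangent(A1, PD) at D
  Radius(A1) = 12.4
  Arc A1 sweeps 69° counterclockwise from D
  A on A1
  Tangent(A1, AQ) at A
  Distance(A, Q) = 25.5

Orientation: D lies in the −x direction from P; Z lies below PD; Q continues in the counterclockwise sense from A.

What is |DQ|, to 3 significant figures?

37.9

On A1, D sits at bearing 90° from Z; a 69° counterclockwise sweep puts A at bearing 159°, so A = Z + 12.4·(cos 159°, sin 159°) = (-38.2, -7.96). A1 meets AQ tangentially, so ZA is at right angles to AQ, so AQ runs along (−sin 159°, cos 159°); with |AQ| = 25.5, Q = (-47.3, -31.8). Then |DQ| = |Q − D| = 37.9.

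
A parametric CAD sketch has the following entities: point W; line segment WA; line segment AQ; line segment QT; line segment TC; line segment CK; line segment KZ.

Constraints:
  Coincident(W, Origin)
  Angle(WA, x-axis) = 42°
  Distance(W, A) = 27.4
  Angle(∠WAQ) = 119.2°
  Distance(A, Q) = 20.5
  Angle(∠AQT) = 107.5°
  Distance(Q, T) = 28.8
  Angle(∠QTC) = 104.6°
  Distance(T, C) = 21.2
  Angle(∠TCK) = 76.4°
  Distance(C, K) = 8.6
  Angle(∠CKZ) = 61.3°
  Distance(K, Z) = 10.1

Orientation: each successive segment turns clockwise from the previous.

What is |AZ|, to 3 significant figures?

37.2

W is at the origin; WA runs at 42.0° with length 27.4, so A = (20.4, 18.3). ∠WAQ = 119.2° gives AQ at -18.8° from the x-axis; with |AQ| = 20.5, Q = (39.8, 11.7). ∠AQT = 107.5° gives QT at -91.3° from the x-axis; with |QT| = 28.8, T = (39.1, -17.1). ∠QTC = 104.6° gives TC at -167° from the x-axis; with |TC| = 21.2, C = (18.5, -21.9). ∠TCK = 76.4° gives CK at 89.7° from the x-axis; with |CK| = 8.6, K = (18.5, -13.3). ∠CKZ = 61.3° gives KZ at -29.0° from the x-axis; with |KZ| = 10.1, Z = (27.4, -18.2). Then |AZ| = |Z − A| = 37.2.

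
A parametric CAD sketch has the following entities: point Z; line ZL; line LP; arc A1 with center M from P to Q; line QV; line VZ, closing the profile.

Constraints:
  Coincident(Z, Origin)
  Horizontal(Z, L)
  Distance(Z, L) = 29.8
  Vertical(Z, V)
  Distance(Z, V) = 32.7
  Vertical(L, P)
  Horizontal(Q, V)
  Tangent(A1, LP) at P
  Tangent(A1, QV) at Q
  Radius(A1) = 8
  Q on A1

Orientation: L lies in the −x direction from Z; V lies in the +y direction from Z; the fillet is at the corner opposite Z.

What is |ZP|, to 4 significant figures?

38.71

The virtual corner opposite Z is at (-29.80, 32.70). A1 meets LP tangentially, so MP is at right angles to LP and tangency of A1 to QV means the radius MQ is perpendicular to QV, with radius 8.0, so the center M sits 8.0 in from both sides at M = (-21.80, 24.70). That places the tangent points at P = (-29.80, 24.70) on LP and Q = (-21.80, 32.70) on QV. Then |ZP| = |P − Z| = 38.71.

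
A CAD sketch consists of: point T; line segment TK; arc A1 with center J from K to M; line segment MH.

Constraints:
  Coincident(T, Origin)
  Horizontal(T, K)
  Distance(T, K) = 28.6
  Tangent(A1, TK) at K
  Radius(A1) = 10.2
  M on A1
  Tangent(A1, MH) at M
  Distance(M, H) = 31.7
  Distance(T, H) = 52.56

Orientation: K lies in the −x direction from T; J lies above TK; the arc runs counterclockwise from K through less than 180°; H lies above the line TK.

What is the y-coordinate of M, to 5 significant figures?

13.591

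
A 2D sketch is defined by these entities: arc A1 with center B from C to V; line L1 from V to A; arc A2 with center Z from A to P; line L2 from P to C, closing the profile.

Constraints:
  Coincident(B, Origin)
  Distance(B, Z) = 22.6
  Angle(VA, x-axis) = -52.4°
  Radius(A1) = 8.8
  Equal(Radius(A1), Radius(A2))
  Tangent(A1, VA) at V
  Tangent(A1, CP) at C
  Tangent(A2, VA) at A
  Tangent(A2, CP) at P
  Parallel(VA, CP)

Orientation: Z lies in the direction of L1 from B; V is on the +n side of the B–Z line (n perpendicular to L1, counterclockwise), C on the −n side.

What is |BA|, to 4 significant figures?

24.25

The slot axis is L1's direction at -52.4°, so u = (cos -52.4°, sin -52.4°) = (0.6101, -0.7923) and n = (−sin -52.4°, cos -52.4°) = (0.7923, 0.6101). B is at the origin and Z lies 22.6 along u from B, so Z = 22.6·u = (13.79, -17.91). Tangency of A1 to both parallel lines with radius 8.8 puts V and C at B ± 8.8·n: V = (6.972, 5.369), C = (-6.972, -5.369). Equal radii place A and P the same way about Z: A = Z + 8.8·n = (20.76, -12.54), P = Z − 8.8·n = (6.817, -23.28). Then |BA| = |A − B| = 24.25.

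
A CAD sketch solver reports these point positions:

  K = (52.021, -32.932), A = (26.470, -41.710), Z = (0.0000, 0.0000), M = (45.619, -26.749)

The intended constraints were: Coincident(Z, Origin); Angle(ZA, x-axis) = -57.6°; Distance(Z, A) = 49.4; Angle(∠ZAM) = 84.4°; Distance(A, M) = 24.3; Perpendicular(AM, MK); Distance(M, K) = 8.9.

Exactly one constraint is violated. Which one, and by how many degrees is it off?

Perpendicular(AM, MK) — off by 8.00°.

Z = (0.00, 0.00) ✓; ZA at -57.60° ✓; |ZA| = 49.40 ✓; ∠ZAM = 84.40° ✓; |AM| = 24.30 ✓; ∠(AM, MK) = 82.00° ✗; |MK| = 8.900 ✓.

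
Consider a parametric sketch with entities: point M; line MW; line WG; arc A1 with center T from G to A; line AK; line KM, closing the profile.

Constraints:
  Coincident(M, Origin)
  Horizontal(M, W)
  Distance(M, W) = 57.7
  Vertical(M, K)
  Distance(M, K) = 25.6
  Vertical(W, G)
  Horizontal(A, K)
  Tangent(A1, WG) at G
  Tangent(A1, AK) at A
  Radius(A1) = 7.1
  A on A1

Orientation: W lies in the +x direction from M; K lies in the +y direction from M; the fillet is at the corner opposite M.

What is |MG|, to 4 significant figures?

60.59

The virtual corner opposite M is at (57.70, 25.60). The tangent condition forces TG to be normal to WG and A1 meets AK tangentially, so TA is at right angles to AK, with radius 7.1, so the center T sits 7.1 in from both sides at T = (50.60, 18.50). That places the tangent points at G = (57.70, 18.50) on WG and A = (50.60, 25.60) on AK. Then |MG| = |G − M| = 60.59.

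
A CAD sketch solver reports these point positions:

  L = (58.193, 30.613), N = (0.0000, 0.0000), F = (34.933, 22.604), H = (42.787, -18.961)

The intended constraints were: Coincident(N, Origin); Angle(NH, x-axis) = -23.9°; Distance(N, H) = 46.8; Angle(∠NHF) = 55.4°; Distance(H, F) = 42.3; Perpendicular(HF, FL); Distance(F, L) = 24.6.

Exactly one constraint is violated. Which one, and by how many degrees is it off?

Perpendicular(HF, FL) — off by 8.30°.

N = (0.00, 0.00) ✓; NH at -23.90° ✓; |NH| = 46.80 ✓; ∠NHF = 55.40° ✓; |HF| = 42.30 ✓; ∠(HF, FL) = 81.70° ✗; |FL| = 24.60 ✓.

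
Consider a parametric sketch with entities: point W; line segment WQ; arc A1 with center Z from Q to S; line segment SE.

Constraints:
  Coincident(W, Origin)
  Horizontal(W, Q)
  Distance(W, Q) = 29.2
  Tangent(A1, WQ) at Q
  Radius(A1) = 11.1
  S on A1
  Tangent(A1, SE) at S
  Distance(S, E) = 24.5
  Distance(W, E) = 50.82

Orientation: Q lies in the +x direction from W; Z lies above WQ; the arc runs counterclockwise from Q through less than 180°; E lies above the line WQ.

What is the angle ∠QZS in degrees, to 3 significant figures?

103°

W is at the origin; WQ is horizontal with |WQ| = 29.2 and Q on the +x side, so Q = (29.2, 0.00). A1 meets WQ tangentially, so ZQ is at right angles to WQ, so Z = Q + (0, 11.1) = (29.2, 11.1). Since ZS ⟂ SE (tangency), |ZE| = √(11.1² + 24.5²) = 26.9 regardless of where S sits on A1. So E lies on both circle(W, 50.82) and circle(Z, 26.9); the above-WQ intersection is E = (34.3, 37.5). S is the foot of the tangent from E: S = (40.0, 13.7).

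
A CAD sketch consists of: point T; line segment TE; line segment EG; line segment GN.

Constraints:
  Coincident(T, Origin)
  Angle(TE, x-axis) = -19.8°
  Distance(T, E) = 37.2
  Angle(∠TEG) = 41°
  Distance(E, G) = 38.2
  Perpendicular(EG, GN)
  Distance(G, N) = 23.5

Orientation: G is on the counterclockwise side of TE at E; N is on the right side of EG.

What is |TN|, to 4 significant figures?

48.96

T is at the origin; TE runs at -19.8° with length 37.2, so E = 37.2·(cos -19.8°, sin -19.8°) = (35.00, -12.60). ∠TEG = 41.0°, so EG runs at -19.8° + (180° − 41.0°) = 119.2° from the x-axis; with |EG| = 38.2, G = E + 38.2·(cos 119.2°, sin 119.2°) = (16.36, 20.74). The perpendicularity gives GN at right angles to EG; with |GN| = 23.5 on the right of EG, N = G + 23.5·(0.8729, 0.4879) = (36.88, 32.21). Then |TN| = |N − T| = 48.96.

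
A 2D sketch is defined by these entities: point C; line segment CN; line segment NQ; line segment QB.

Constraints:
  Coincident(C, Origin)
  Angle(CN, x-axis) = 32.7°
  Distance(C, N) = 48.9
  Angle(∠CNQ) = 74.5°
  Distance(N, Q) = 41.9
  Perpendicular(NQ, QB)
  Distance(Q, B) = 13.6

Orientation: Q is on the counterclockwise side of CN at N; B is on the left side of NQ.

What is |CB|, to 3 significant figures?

44.2

∠CNQ = 74.5°, so NQ runs at 32.7° + (180° − 74.5°) = 138° from the x-axis; with |NQ| = 41.9, Q = N + 41.9·(cos 138°, sin 138°) = (9.91, 54.3). NQ is perpendicular to QB; with |QB| = 13.6 on the left of NQ, B = Q + 13.6·(-0.667, -0.745) = (0.850, 44.2). Then |CB| = |B − C| = 44.2.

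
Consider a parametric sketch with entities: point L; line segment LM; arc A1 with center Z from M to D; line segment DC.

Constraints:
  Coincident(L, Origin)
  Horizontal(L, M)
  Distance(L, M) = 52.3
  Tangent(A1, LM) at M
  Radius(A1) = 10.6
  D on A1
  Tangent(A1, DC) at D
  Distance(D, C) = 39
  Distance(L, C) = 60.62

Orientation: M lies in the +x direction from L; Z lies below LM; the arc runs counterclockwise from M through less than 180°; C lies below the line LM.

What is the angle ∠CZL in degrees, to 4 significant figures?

79.23°

Checks: L = (0.00, 0.00) ✓; |LM| = 52.30 ✓; |ZD| = 10.60 ✓; ∠(ZD, DC) = 90.00° ✓; |DC| = 39.00 ✓; |LC| = 60.62 ✓.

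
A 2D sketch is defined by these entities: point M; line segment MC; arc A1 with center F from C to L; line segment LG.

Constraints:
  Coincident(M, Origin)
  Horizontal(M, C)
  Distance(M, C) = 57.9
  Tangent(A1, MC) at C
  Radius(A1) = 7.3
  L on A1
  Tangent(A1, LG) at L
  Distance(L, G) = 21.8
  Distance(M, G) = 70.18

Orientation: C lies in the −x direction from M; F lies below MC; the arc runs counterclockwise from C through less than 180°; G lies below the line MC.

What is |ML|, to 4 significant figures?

65.65

Checks: |FL| = 7.300 ✓; ∠(FL, LG) = 90.00° ✓; |LG| = 21.80 ✓; |MG| = 70.18 ✓.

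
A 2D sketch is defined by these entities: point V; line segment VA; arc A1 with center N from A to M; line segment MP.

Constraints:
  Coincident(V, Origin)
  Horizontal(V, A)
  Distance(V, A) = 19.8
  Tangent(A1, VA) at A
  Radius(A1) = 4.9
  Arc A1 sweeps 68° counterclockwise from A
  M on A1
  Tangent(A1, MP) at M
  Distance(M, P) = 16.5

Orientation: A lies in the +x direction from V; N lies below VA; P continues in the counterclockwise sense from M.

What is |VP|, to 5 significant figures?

20.483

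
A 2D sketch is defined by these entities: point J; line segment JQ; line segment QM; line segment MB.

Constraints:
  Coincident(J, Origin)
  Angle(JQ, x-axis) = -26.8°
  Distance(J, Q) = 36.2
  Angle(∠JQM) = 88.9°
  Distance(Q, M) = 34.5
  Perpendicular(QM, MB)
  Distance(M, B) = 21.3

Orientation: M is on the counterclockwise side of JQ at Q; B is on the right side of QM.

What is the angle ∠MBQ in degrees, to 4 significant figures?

58.31°

J is at the origin; JQ runs at -26.8° with length 36.2, so Q = 36.2·(cos -26.8°, sin -26.8°) = (32.31, -16.32). ∠JQM = 88.9°, so QM runs at -26.8° + (180° − 88.9°) = 64.30° from the x-axis; with |QM| = 34.5, M = Q + 34.5·(cos 64.30°, sin 64.30°) = (47.27, 14.77). QM is perpendicular to MB; with |MB| = 21.3 on the right of QM, B = M + 21.3·(0.9011, -0.4337) = (66.47, 5.528). Then cos ∠MBQ = BM·BQ / (|BM||BQ|), giving 58.31°.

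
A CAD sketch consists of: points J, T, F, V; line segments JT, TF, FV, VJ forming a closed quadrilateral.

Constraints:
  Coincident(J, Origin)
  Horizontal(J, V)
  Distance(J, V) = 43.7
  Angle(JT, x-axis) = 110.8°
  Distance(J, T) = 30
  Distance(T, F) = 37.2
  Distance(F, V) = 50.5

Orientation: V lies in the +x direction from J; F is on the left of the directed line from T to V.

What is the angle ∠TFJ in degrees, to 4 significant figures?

35.90°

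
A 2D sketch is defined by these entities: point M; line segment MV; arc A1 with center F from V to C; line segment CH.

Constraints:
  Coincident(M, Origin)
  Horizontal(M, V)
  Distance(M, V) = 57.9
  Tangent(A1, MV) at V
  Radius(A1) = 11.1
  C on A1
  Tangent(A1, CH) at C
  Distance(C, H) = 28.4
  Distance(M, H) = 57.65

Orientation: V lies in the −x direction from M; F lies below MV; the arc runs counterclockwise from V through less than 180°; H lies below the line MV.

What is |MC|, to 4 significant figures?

67.96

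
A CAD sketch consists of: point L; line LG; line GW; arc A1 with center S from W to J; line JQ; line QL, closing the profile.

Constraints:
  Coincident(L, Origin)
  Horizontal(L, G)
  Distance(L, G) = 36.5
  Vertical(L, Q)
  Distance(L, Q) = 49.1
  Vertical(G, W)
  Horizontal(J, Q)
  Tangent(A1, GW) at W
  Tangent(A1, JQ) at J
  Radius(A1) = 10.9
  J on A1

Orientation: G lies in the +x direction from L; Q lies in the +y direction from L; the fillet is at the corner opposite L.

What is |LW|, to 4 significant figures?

52.83

The virtual corner opposite L is at (36.50, 49.10). Since A1 is tangent to GW there, SW ⟂ GW and since A1 is tangent to JQ there, SJ ⟂ JQ, with radius 10.9, so the center S sits 10.9 in from both sides at S = (25.60, 38.20). That places the tangent points at W = (36.50, 38.20) on GW and J = (25.60, 49.10) on JQ. Then |LW| = |W − L| = 52.83.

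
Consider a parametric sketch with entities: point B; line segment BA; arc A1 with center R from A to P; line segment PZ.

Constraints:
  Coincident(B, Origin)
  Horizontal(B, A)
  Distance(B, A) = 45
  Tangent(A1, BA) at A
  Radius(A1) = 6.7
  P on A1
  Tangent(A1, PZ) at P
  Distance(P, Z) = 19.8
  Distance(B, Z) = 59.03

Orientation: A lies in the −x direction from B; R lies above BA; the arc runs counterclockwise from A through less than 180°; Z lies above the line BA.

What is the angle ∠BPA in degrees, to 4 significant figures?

98.88°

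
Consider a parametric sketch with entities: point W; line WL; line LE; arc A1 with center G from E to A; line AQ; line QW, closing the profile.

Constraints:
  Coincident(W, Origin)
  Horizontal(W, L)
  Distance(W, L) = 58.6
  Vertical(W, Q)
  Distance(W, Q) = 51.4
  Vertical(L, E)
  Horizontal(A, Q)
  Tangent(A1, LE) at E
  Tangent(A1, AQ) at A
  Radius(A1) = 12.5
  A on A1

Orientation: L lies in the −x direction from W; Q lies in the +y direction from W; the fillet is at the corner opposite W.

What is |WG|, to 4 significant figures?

60.32

W is at the origin; WL is horizontal with |WL| = 58.6 and L on the −x side, so L = (-58.60, 0.000). WQ is vertical with |WQ| = 51.4 and Q on the +y side, so Q = (0.000, 51.40). The virtual corner opposite W is at (-58.60, 51.40). Tangency of A1 to LE means the radius GE is perpendicular to LE and since A1 is tangent to AQ there, GA ⟂ AQ, with radius 12.5, so the center G sits 12.5 in from both sides at G = (-46.10, 38.90). Then |WG| = |G − W| = 60.32.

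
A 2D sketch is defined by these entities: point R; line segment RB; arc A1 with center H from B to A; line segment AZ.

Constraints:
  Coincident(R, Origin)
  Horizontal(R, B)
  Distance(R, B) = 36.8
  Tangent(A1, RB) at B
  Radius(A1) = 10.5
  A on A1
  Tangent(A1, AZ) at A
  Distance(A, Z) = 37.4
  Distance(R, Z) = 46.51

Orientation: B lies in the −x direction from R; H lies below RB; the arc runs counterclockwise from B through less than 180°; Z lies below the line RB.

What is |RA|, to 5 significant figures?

47.539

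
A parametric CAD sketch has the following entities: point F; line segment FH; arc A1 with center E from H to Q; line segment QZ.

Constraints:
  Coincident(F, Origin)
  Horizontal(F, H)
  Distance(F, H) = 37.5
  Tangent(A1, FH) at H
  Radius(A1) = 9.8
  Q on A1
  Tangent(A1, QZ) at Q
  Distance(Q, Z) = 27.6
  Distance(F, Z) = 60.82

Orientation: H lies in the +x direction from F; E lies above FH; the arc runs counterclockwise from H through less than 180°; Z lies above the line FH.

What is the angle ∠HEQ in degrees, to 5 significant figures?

88.054°

Checks: |EQ| = 9.800 ✓; ∠(EQ, QZ) = 90.00° ✓; |QZ| = 27.60 ✓; |FZ| = 60.82 ✓.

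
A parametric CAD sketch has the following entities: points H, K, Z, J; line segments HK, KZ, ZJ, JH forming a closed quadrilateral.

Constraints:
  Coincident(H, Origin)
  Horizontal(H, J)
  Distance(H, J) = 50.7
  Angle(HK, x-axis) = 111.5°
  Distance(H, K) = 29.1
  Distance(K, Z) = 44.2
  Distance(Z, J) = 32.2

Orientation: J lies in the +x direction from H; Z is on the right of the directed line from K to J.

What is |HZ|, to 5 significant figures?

19.838

Checks: |KZ| = 44.20 ✓; |ZJ| = 32.20 ✓.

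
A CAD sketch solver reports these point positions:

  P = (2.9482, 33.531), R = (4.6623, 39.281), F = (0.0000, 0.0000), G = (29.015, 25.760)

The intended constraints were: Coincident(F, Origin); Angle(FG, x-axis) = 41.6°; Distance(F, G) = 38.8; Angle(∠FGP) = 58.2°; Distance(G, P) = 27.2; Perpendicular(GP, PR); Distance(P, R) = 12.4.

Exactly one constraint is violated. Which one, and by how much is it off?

Distance(P, R) = 12.4 — off by 6.40.

F = (0.00, 0.00) ✓; FG at 41.60° ✓; |FG| = 38.80 ✓; ∠FGP = 58.20° ✓; |GP| = 27.20 ✓; ∠(GP, PR) = 90.00° ✓; |PR| = 6.000 ✗.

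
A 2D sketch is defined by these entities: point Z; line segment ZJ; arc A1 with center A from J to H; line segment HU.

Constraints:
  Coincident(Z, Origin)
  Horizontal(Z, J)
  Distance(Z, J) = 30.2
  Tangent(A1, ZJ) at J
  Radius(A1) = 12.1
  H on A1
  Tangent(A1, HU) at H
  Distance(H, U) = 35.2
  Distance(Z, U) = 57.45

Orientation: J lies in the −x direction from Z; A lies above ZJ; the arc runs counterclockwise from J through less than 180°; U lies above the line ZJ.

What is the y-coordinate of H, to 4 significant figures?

15.81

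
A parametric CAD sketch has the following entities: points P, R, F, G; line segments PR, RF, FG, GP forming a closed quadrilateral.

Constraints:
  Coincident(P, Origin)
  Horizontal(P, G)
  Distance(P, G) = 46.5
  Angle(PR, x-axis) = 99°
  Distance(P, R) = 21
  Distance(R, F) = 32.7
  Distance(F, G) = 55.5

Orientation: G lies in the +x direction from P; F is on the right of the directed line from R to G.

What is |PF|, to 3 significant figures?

14.0

Checks: |RF| = 32.70 ✓; |FG| = 55.50 ✓.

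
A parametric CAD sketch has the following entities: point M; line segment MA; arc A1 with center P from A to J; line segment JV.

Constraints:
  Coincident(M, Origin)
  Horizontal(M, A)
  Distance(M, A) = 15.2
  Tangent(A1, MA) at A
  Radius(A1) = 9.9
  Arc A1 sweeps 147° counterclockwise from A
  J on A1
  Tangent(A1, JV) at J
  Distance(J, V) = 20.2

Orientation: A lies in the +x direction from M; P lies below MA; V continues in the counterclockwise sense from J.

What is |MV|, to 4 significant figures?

39.60

M is at the origin; M and A share the same y with |MA| = 15.2 and A on the +x side, so A = (15.20, 0.000). Since A1 is tangent to MA there, PA ⟂ MA, so P = A + (0, -9.9) = (15.20, -9.900). On A1, A sits at bearing 90° from P; a 147° counterclockwise sweep puts J at bearing 237°, so J = P + 9.9·(cos 237°, sin 237°) = (9.808, -18.20). Tangency of A1 to JV means the radius PJ is perpendicular to JV, so JV runs along (−sin 237°, cos 237°); with |JV| = 20.2, V = (26.75, -29.20). Then |MV| = |V − M| = 39.60.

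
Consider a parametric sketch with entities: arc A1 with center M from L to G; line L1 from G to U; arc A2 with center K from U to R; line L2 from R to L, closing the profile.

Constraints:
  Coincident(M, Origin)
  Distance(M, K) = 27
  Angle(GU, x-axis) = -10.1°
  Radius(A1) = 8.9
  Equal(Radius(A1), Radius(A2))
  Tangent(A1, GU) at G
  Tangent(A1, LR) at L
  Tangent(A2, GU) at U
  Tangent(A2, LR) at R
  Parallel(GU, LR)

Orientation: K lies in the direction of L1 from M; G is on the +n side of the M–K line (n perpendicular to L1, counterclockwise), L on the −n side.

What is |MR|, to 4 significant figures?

28.43

The slot axis is L1's direction at -10.1°, so u = (cos -10.1°, sin -10.1°) = (0.9845, -0.1754) and n = (−sin -10.1°, cos -10.1°) = (0.1754, 0.9845). M is at the origin and K lies 27.0 along u from M, so K = 27.0·u = (26.58, -4.735). Tangency of A1 to both parallel lines with radius 8.9 puts G and L at M ± 8.9·n: G = (1.561, 8.762), L = (-1.561, -8.762). Equal radii place U and R the same way about K: U = K + 8.9·n = (28.14, 4.027), R = K − 8.9·n = (25.02, -13.50). Then |MR| = |R − M| = 28.43.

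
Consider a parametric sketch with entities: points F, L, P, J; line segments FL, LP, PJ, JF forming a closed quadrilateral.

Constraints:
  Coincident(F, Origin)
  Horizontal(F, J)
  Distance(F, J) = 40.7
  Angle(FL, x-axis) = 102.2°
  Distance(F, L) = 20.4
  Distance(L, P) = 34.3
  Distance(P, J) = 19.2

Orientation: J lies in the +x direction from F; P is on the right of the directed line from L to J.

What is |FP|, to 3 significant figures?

21.8

Checks: |LP| = 34.30 ✓; |PJ| = 19.20 ✓.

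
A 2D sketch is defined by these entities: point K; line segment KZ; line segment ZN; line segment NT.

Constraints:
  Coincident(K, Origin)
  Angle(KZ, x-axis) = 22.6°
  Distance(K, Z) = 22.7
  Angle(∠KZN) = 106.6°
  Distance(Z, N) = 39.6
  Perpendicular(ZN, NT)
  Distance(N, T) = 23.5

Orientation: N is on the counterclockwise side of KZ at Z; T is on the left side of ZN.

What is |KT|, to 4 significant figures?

46.12

K is at the origin; KZ runs at 22.6° with length 22.7, so Z = 22.7·(cos 22.6°, sin 22.6°) = (20.96, 8.724). ∠KZN = 106.6°, so ZN runs at 22.6° + (180° − 106.6°) = 96.00° from the x-axis; with |ZN| = 39.6, N = Z + 39.6·(cos 96.00°, sin 96.00°) = (16.82, 48.11). ZN is perpendicular to NT; with |NT| = 23.5 on the left of ZN, T = N + 23.5·(-0.9945, -0.1045) = (-6.554, 45.65). Then |KT| = |T − K| = 46.12.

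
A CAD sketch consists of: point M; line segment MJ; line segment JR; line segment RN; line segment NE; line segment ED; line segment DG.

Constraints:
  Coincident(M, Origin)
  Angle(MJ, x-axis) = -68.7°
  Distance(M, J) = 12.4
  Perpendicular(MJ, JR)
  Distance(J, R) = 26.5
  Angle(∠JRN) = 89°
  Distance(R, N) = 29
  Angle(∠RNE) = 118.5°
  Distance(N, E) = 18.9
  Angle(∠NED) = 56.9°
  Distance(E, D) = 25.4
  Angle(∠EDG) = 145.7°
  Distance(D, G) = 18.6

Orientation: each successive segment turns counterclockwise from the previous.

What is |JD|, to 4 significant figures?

17.09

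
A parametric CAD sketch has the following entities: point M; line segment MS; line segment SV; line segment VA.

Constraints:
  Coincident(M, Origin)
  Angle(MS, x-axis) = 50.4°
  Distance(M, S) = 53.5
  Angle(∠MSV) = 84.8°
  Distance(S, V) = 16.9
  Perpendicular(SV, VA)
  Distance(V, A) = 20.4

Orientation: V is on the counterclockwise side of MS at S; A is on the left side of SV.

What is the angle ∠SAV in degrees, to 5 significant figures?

39.639°

M is at the origin; MS runs at 50.4° with length 53.5, so S = 53.5·(cos 50.4°, sin 50.4°) = (34.102, 41.222). ∠MSV = 84.8°, so SV runs at 50.4° + (180° − 84.8°) = 145.60° from the x-axis; with |SV| = 16.9, V = S + 16.9·(cos 145.60°, sin 145.60°) = (20.158, 50.770). The perpendicularity gives VA at right angles to SV; with |VA| = 20.4 on the left of SV, A = V + 20.4·(-0.56497, -0.82511) = (8.6324, 33.938). Then cos ∠SAV = AS·AV / (|AS||AV|), giving 39.639°.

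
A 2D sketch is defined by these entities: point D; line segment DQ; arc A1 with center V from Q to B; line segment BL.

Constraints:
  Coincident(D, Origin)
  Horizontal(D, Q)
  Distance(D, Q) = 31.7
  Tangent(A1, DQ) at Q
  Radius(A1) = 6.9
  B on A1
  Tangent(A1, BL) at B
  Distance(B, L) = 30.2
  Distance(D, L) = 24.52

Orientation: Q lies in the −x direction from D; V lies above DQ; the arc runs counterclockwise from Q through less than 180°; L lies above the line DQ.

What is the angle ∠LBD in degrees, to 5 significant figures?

50.514°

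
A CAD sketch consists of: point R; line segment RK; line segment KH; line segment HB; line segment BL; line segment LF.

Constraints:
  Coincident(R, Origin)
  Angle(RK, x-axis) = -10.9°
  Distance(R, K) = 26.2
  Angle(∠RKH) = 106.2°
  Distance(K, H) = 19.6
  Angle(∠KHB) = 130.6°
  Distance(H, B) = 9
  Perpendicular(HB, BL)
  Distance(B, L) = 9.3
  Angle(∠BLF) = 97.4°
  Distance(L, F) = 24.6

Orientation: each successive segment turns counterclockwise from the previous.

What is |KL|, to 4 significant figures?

22.46

R is at the origin; RK runs at -10.9° with length 26.2, so K = (25.73, -4.954). ∠RKH = 106.2° gives KH at 62.90° from the x-axis; with |KH| = 19.6, H = (34.66, 12.49). ∠KHB = 130.6° gives HB at 112.3° from the x-axis; with |HB| = 9.0, B = (31.24, 20.82). The perpendicularity gives BL at right angles to HB, so BL runs at -157.7°; with |BL| = 9.3, L = (22.64, 17.29). Then |KL| = |L − K| = 22.46.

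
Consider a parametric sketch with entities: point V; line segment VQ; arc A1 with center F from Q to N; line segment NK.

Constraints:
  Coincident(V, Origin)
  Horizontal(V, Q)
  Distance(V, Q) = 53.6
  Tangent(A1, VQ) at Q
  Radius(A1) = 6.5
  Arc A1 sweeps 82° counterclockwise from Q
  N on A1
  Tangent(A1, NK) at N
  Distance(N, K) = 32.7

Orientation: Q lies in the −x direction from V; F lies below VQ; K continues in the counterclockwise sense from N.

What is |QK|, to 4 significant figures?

39.53

V is at the origin; V and Q share the same y with |VQ| = 53.6 and Q on the −x side, so Q = (-53.60, 0.000). The tangent condition forces FQ to be normal to VQ, so F = Q + (0, -6.5) = (-53.60, -6.500). On A1, Q sits at bearing 90° from F; an 82° counterclockwise sweep puts N at bearing 172°, so N = F + 6.5·(cos 172°, sin 172°) = (-60.04, -5.595). The tangent condition forces FN to be normal to NK, so NK runs along (−sin 172°, cos 172°); with |NK| = 32.7, K = (-64.59, -37.98). Then |QK| = |K − Q| = 39.53.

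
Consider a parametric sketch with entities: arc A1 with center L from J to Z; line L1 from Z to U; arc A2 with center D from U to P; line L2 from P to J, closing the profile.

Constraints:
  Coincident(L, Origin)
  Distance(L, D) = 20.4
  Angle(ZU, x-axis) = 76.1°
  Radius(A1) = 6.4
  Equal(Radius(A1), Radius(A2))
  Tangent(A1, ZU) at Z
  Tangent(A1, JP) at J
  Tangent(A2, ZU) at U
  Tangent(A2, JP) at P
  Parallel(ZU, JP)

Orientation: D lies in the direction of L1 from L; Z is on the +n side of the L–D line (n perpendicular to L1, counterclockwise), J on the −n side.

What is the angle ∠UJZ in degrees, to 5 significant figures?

57.894°

The slot axis is L1's direction at 76.1°, so u = (cos 76.1°, sin 76.1°) = (0.24023, 0.97072) and n = (−sin 76.1°, cos 76.1°) = (-0.97072, 0.24023). L is at the origin and D lies 20.4 along u from L, so D = 20.4·u = (4.9007, 19.803). Tangency of A1 to both parallel lines with radius 6.4 puts Z and J at L ± 6.4·n: Z = (-6.2126, 1.5375), J = (6.2126, -1.5375). Equal radii place U and P the same way about D: U = D + 6.4·n = (-1.3119, 21.340), P = D − 6.4·n = (11.113, 18.265). Then cos ∠UJZ = JU·JZ / (|JU||JZ|), giving 57.894°.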